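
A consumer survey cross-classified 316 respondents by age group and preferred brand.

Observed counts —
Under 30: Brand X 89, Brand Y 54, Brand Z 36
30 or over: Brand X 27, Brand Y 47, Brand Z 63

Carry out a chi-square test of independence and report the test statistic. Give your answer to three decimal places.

36.041

Row totals: 179, 137. Column totals: 116, 101, 99. Grand total N = 316.
Expected counts (row total × column total / N):
  Under 30, Brand X: 179×116/316 = 65.7089
  Under 30, Brand Y: 179×101/316 = 57.2120
  Under 30, Brand Z: 179×99/316 = 56.0791
  30 or over, Brand X: 137×116/316 = 50.2911
  30 or over, Brand Y: 137×101/316 = 43.7880
  30 or over, Brand Z: 137×99/316 = 42.9209
Contributions (O − E)²/E:
  (89 − 65.7089)²/65.7089 = 8.2557
  (54 − 57.2120)²/57.2120 = 0.1803
  (36 − 56.0791)²/56.0791 = 7.1893
  (27 − 50.2911)²/50.2911 = 10.7867
  (47 − 43.7880)²/43.7880 = 0.2356
  (63 − 42.9209)²/42.9209 = 9.3933
χ² = 8.2557 + 0.1803 + 7.1893 + 10.7867 + 0.2356 + 9.3933 = 36.041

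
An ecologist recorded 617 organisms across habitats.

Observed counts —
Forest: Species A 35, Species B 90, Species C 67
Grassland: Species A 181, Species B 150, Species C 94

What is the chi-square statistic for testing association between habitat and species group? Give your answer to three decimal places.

35.252

Row totals: 192, 425. Column totals: 216, 240, 161. Grand total N = 617.
Expected counts (row total × column total / N):
  Forest, Species A: 192×216/617 = 67.2156
  Forest, Species B: 192×240/617 = 74.6840
  Forest, Species C: 192×161/617 = 50.1005
  Grassland, Species A: 425×216/617 = 148.7844
  Grassland, Species B: 425×240/617 = 165.3160
  Grassland, Species C: 425×161/617 = 110.8995
Contributions (O − E)²/E:
  (35 − 67.2156)²/67.2156 = 15.4405
  (90 − 74.6840)²/74.6840 = 3.1410
  (67 − 50.1005)²/50.1005 = 5.7004
  (181 − 148.7844)²/148.7844 = 6.9755
  (150 − 165.3160)²/165.3160 = 1.4190
  (94 − 110.8995)²/110.8995 = 2.5752
χ² = 15.4405 + 3.1410 + 5.7004 + 6.9755 + 1.4190 + 2.5752 = 35.252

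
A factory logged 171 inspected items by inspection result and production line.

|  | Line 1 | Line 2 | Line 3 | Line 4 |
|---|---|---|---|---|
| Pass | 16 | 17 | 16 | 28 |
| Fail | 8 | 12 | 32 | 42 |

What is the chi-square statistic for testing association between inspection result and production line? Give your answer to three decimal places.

10.072

Row totals: 77, 94. Column totals: 24, 29, 48, 70. Grand total N = 171.
Expected counts (row total × column total / N):
  Pass, Line 1: 77×24/171 = 10.8070
  Pass, Line 2: 77×29/171 = 13.0585
  Pass, Line 3: 77×48/171 = 21.6140
  Pass, Line 4: 77×70/171 = 31.5205
  Fail, Line 1: 94×24/171 = 13.1930
  Fail, Line 2: 94×29/171 = 15.9415
  Fail, Line 3: 94×48/171 = 26.3860
  Fail, Line 4: 94×70/171 = 38.4795
Contributions (O − E)²/E:
  (16 − 10.8070)²/10.8070 = 2.4954
  (17 − 13.0585)²/13.0585 = 1.1897
  (16 − 21.6140)²/21.6140 = 1.4582
  (28 − 31.5205)²/31.5205 = 0.3932
  (8 − 13.1930)²/13.1930 = 2.0441
  (12 − 15.9415)²/15.9415 = 0.9745
  (32 − 26.3860)²/26.3860 = 1.1945
  (42 − 38.4795)²/38.4795 = 0.3221
χ² = 2.4954 + 1.1897 + 1.4582 + 0.3932 + 2.0441 + 0.9745 + 1.1945 + 0.3221 = 10.072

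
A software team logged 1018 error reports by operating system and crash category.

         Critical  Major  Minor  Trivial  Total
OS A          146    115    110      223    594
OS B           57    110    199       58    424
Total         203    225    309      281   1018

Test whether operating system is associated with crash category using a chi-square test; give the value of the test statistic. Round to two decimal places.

137.09

Grand total N = 1018.
Expected counts (row total × column total / N):
  OS A, Critical: 594×203/1018 = 118.450
  OS A, Major: 594×225/1018 = 131.287
  OS A, Minor: 594×309/1018 = 180.301
  OS A, Trivial: 594×281/1018 = 163.963
  OS B, Critical: 424×203/1018 = 84.550
  OS B, Major: 424×225/1018 = 93.713
  OS B, Minor: 424×309/1018 = 128.699
  OS B, Trivial: 424×281/1018 = 117.037
Contributions (O − E)²/E:
  (146 − 118.450)²/118.450 = 6.4078
  (115 − 131.287)²/131.287 = 2.0205
  (110 − 180.301)²/180.301 = 27.4110
  (223 − 163.963)²/163.963 = 21.2570
  (57 − 84.550)²/84.550 = 8.9770
  (110 − 93.713)²/93.713 = 2.8306
  (199 − 128.699)²/128.699 = 38.4015
  (58 − 117.037)²/117.037 = 29.7800
χ² = 6.4078 + 2.0205 + 27.4110 + 21.2570 + 8.9770 + 2.8306 + 38.4015 + 29.7800 = 137.09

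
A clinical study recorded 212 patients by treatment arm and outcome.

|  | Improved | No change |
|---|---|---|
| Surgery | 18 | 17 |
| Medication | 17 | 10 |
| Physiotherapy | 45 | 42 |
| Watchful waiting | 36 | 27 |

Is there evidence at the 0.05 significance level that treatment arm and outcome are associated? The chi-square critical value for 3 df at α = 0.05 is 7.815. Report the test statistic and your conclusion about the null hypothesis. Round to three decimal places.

1.358; fail to reject H₀

Row totals: 35, 27, 87, 63. Column totals: 116, 96. Grand total N = 212.
Expected counts (row total × column total / N):
  Surgery, Improved: 35×116/212 = 19.1509
  Surgery, No change: 35×96/212 = 15.8491
  Medication, Improved: 27×116/212 = 14.7736
  Medication, No change: 27×96/212 = 12.2264
  Physiotherapy, Improved: 87×116/212 = 47.6038
  Physiotherapy, No change: 87×96/212 = 39.3962
  Watchful waiting, Improved: 63×116/212 = 34.4717
  Watchful waiting, No change: 63×96/212 = 28.5283
Contributions (O − E)²/E:
  (18 − 19.1509)²/19.1509 = 0.0692
  (17 − 15.8491)²/15.8491 = 0.0836
  (17 − 14.7736)²/14.7736 = 0.3355
  (10 − 12.2264)²/12.2264 = 0.4054
  (45 − 47.6038)²/47.6038 = 0.1424
  (42 − 39.3962)²/39.3962 = 0.1721
  (36 − 34.4717)²/34.4717 = 0.0678
  (27 − 28.5283)²/28.5283 = 0.0819
χ² = 0.0692 + 0.0836 + 0.3355 + 0.4054 + 0.1424 + 0.1721 + 0.0678 + 0.0819 = 1.358
df = (4−1)(2−1) = 3. Since 1.358 < 7.815, fail to reject the null hypothesis of independence at α = 0.05.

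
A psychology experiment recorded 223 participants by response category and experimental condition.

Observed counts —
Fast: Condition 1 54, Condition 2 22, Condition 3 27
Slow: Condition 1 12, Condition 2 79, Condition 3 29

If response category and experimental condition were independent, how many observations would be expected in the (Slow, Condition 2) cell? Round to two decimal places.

Row total (Slow) = 120; column total (Condition 2) = 101; grand total N = 223.
Expected count = (row total × column total) / N = 120 × 101 / 223 = 54.35.

54.35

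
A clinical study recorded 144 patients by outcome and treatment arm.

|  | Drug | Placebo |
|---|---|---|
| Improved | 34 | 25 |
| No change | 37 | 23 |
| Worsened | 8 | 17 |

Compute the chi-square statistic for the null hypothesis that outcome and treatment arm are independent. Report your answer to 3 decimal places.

Row totals: 59, 60, 25. Column totals: 79, 65. Grand total N = 144.
Expected counts (row total × column total / N):
  Improved, Drug: 59×79/144 = 32.3681
  Improved, Placebo: 59×65/144 = 26.6319
  No change, Drug: 60×79/144 = 32.9167
  No change, Placebo: 60×65/144 = 27.0833
  Worsened, Drug: 25×79/144 = 13.7153
  Worsened, Placebo: 25×65/144 = 11.2847
Contributions (O − E)²/E:
  (34 − 32.3681)²/32.3681 = 0.0823
  (25 − 26.6319)²/26.6319 = 0.1000
  (37 − 32.9167)²/32.9167 = 0.5065
  (23 − 27.0833)²/27.0833 = 0.6156
  (8 − 13.7153)²/13.7153 = 2.3816
  (17 − 11.2847)²/11.2847 = 2.8946
χ² = 0.0823 + 0.1000 + 0.5065 + 0.6156 + 2.3816 + 2.8946 = 6.581

6.581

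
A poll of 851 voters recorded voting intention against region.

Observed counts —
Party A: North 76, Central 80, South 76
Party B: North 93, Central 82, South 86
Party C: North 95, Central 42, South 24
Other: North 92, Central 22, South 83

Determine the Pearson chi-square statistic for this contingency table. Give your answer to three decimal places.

Row totals: 232, 261, 161, 197. Column totals: 356, 226, 269. Grand total N = 851.
Expected counts (row total × column total / N):
  Party A, North: 232×356/851 = 97.0529
  Party A, Central: 232×226/851 = 61.6122
  Party A, South: 232×269/851 = 73.3349
  Party B, North: 261×356/851 = 109.1845
  Party B, Central: 261×226/851 = 69.3137
  Party B, South: 261×269/851 = 82.5018
  Party C, North: 161×356/851 = 67.3514
  Party C, Central: 161×226/851 = 42.7568
  Party C, South: 161×269/851 = 50.8919
  Other, North: 197×356/851 = 82.4113
  Other, Central: 197×226/851 = 52.3173
  Other, South: 197×269/851 = 62.2714
Contributions (O − E)²/E:
  (76 − 97.0529)²/97.0529 = 4.5668
  (80 − 61.6122)²/61.6122 = 5.4877
  (76 − 73.3349)²/73.3349 = 0.0969
  (93 − 109.1845)²/109.1845 = 2.3990
  (82 − 69.3137)²/69.3137 = 2.3219
  (86 − 82.5018)²/82.5018 = 0.1483
  (95 − 67.3514)²/67.3514 = 11.3501
  (42 − 42.7568)²/42.7568 = 0.0134
  (24 − 50.8919)²/50.8919 = 14.2100
  (92 − 82.4113)²/82.4113 = 1.1157
  (22 − 52.3173)²/52.3173 = 17.5685
  (83 − 62.2714)²/62.2714 = 6.9000
χ² = 4.5668 + 5.4877 + 0.0969 + 2.3990 + 2.3219 + 0.1483 + 11.3501 + 0.0134 + 14.2100 + 1.1157 + 17.5685 + 6.9000 = 66.178

66.178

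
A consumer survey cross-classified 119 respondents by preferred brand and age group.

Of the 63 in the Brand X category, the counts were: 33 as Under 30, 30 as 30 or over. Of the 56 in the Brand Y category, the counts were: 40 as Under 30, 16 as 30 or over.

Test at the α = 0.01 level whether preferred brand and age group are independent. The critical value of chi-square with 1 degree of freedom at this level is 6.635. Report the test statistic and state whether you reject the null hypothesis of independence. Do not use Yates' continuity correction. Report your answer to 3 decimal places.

Row totals: 63, 56. Column totals: 73, 46. Grand total N = 119.
Expected counts (row total × column total / N):
  Brand X, Under 30: 63×73/119 = 38.6471
  Brand X, 30 or over: 63×46/119 = 24.3529
  Brand Y, Under 30: 56×73/119 = 34.3529
  Brand Y, 30 or over: 56×46/119 = 21.6471
Contributions (O − E)²/E:
  (33 − 38.6471)²/38.6471 = 0.8252
  (30 − 24.3529)²/24.3529 = 1.3095
  (40 − 34.3529)²/34.3529 = 0.9283
  (16 − 21.6471)²/21.6471 = 1.4732
χ² = 0.8252 + 1.3095 + 0.9283 + 1.4732 = 4.536
df = (2−1)(2−1) = 1. Since 4.536 < 6.635, fail to reject the null hypothesis of independence at α = 0.01.

4.536; fail to reject H₀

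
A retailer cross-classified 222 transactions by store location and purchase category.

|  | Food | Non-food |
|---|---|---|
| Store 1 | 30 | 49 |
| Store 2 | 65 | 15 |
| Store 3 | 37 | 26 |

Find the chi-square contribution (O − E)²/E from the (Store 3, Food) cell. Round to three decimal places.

Row total (Store 3) = 63; column total (Food) = 132; N = 222.
Expected count E = 63 × 132 / 222 = 37.4595.
Contribution = (O − E)²/E = (37 − 37.4595)² / 37.4595 = 0.006.

0.006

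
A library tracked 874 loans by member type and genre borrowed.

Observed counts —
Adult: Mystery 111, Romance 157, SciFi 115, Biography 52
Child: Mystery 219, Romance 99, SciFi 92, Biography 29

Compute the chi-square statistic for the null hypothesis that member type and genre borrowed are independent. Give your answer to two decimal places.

57.56

Row totals: 435, 439. Column totals: 330, 256, 207, 81. Grand total N = 874.
Expected counts (row total × column total / N):
  Adult, Mystery: 435×330/874 = 164.245
  Adult, Romance: 435×256/874 = 127.414
  Adult, SciFi: 435×207/874 = 103.026
  Adult, Biography: 435×81/874 = 40.315
  Child, Mystery: 439×330/874 = 165.755
  Child, Romance: 439×256/874 = 128.586
  Child, SciFi: 439×207/874 = 103.974
  Child, Biography: 439×81/874 = 40.685
Contributions (O − E)²/E:
  (111 − 164.245)²/164.245 = 17.2610
  (157 − 127.414)²/127.414 = 6.8700
  (115 − 103.026)²/103.026 = 1.3917
  (52 − 40.315)²/40.315 = 3.3868
  (219 − 165.755)²/165.755 = 17.1037
  (99 − 128.586)²/128.586 = 6.8074
  (92 − 103.974)²/103.974 = 1.3790
  (29 − 40.685)²/40.685 = 3.3560
χ² = 17.2610 + 6.8700 + 1.3917 + 3.3868 + 17.1037 + 6.8074 + 1.3790 + 3.3560 = 57.56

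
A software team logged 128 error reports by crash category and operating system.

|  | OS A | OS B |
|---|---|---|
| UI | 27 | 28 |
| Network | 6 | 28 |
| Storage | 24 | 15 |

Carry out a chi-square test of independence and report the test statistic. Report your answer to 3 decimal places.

14.978

Row totals: 55, 34, 39. Column totals: 57, 71. Grand total N = 128.
Expected counts (row total × column total / N):
  UI, OS A: 55×57/128 = 24.4922
  UI, OS B: 55×71/128 = 30.5078
  Network, OS A: 34×57/128 = 15.1406
  Network, OS B: 34×71/128 = 18.8594
  Storage, OS A: 39×57/128 = 17.3672
  Storage, OS B: 39×71/128 = 21.6328
Contributions (O − E)²/E:
  (27 − 24.4922)²/24.4922 = 0.2568
  (28 − 30.5078)²/30.5078 = 0.2061
  (6 − 15.1406)²/15.1406 = 5.5183
  (28 − 18.8594)²/18.8594 = 4.4302
  (24 − 17.3672)²/17.3672 = 2.5332
  (15 − 21.6328)²/21.6328 = 2.0337
χ² = 0.2568 + 0.2061 + 5.5183 + 4.4302 + 2.5332 + 2.0337 = 14.978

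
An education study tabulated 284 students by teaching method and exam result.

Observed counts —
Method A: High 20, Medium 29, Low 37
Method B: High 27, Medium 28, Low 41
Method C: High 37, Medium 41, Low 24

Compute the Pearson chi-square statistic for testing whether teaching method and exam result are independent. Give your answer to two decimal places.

Row totals: 86, 96, 102. Column totals: 84, 98, 102. Grand total N = 284.
Expected counts (row total × column total / N):
  Method A, High: 86×84/284 = 25.437
  Method A, Medium: 86×98/284 = 29.676
  Method A, Low: 86×102/284 = 30.887
  Method B, High: 96×84/284 = 28.394
  Method B, Medium: 96×98/284 = 33.127
  Method B, Low: 96×102/284 = 34.479
  Method C, High: 102×84/284 = 30.169
  Method C, Medium: 102×98/284 = 35.197
  Method C, Low: 102×102/284 = 36.634
Contributions (O − E)²/E:
  (20 − 25.437)²/25.437 = 1.1621
  (29 − 29.676)²/29.676 = 0.0154
  (37 − 30.887)²/30.887 = 1.2099
  (27 − 28.394)²/28.394 = 0.0684
  (28 − 33.127)²/33.127 = 0.7935
  (41 − 34.479)²/34.479 = 1.2333
  (37 − 30.169)²/30.169 = 1.5467
  (41 − 35.197)²/35.197 = 0.9568
  (24 − 36.634)²/36.634 = 4.3571
χ² = 1.1621 + 0.0154 + 1.2099 + 0.0684 + 0.7935 + 1.2333 + 1.5467 + 0.9568 + 4.3571 = 11.34

11.34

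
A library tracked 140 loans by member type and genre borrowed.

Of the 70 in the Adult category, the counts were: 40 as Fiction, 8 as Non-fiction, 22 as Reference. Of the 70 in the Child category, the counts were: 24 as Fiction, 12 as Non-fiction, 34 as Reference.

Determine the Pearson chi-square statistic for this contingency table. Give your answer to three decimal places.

Row totals: 70, 70. Column totals: 64, 20, 56. Grand total N = 140.
Expected counts (row total × column total / N):
  Adult, Fiction: 70×64/140 = 32.0000
  Adult, Non-fiction: 70×20/140 = 10.0000
  Adult, Reference: 70×56/140 = 28.0000
  Child, Fiction: 70×64/140 = 32.0000
  Child, Non-fiction: 70×20/140 = 10.0000
  Child, Reference: 70×56/140 = 28.0000
Contributions (O − E)²/E:
  (40 − 32.0000)²/32.0000 = 2.0000
  (8 − 10.0000)²/10.0000 = 0.4000
  (22 − 28.0000)²/28.0000 = 1.2857
  (24 − 32.0000)²/32.0000 = 2.0000
  (12 − 10.0000)²/10.0000 = 0.4000
  (34 − 28.0000)²/28.0000 = 1.2857
χ² = 2.0000 + 0.4000 + 1.2857 + 2.0000 + 0.4000 + 1.2857 = 7.371

7.371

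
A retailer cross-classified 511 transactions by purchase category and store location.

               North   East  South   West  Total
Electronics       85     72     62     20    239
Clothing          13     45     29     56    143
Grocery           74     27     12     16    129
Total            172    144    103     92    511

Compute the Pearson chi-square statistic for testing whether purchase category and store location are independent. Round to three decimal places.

Grand total N = 511.
Expected counts (row total × column total / N):
  Electronics, North: 239×172/511 = 80.4462
  Electronics, East: 239×144/511 = 67.3503
  Electronics, South: 239×103/511 = 48.1742
  Electronics, West: 239×92/511 = 43.0294
  Clothing, North: 143×172/511 = 48.1331
  Clothing, East: 143×144/511 = 40.2975
  Clothing, South: 143×103/511 = 28.8239
  Clothing, West: 143×92/511 = 25.7456
  Grocery, North: 129×172/511 = 43.4207
  Grocery, East: 129×144/511 = 36.3523
  Grocery, South: 129×103/511 = 26.0020
  Grocery, West: 129×92/511 = 23.2250
Contributions (O − E)²/E:
  (85 − 80.4462)²/80.4462 = 0.2578
  (72 − 67.3503)²/67.3503 = 0.3210
  (62 − 48.1742)²/48.1742 = 3.9679
  (20 − 43.0294)²/43.0294 = 12.3254
  (13 − 48.1331)²/48.1331 = 25.6442
  (45 − 40.2975)²/40.2975 = 0.5488
  (29 − 28.8239)²/28.8239 = 0.0011
  (56 − 25.7456)²/25.7456 = 35.5528
  (74 − 43.4207)²/43.4207 = 21.5357
  (27 − 36.3523)²/36.3523 = 2.4061
  (12 − 26.0020)²/26.0020 = 7.5400
  (16 − 23.2250)²/23.2250 = 2.2476
χ² = 0.2578 + 0.3210 + 3.9679 + 12.3254 + 25.6442 + 0.5488 + 0.0011 + 35.5528 + 21.5357 + 2.4061 + 7.5400 + 2.2476 = 112.348

112.348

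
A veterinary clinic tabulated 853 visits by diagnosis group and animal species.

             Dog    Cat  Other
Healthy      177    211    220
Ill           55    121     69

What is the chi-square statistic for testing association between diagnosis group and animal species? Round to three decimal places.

Row totals: 608, 245. Column totals: 232, 332, 289. Grand total N = 853.
Expected counts (row total × column total / N):
  Healthy, Dog: 608×232/853 = 165.36460
  Healthy, Cat: 608×332/853 = 236.64244
  Healthy, Other: 608×289/853 = 205.99297
  Ill, Dog: 245×232/853 = 66.63540
  Ill, Cat: 245×332/853 = 95.35756
  Ill, Other: 245×289/853 = 83.00703
Contributions (O − E)²/E:
  (177 − 165.36460)²/165.36460 = 0.8187
  (211 − 236.64244)²/236.64244 = 2.7786
  (220 − 205.99297)²/205.99297 = 0.9524
  (55 − 66.63540)²/66.63540 = 2.0317
  (121 − 95.35756)²/95.35756 = 6.8955
  (69 − 83.00703)²/83.00703 = 2.3636
χ² = 0.8187 + 2.7786 + 0.9524 + 2.0317 + 6.8955 + 2.3636 = 15.841

15.841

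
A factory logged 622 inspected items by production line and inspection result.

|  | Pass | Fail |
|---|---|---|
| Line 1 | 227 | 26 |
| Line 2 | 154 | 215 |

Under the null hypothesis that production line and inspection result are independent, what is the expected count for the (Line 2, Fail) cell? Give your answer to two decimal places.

142.97

Row total (Line 2) = 369; column total (Fail) = 241; grand total N = 622.
Expected count = (row total × column total) / N = 369 × 241 / 622 = 142.97.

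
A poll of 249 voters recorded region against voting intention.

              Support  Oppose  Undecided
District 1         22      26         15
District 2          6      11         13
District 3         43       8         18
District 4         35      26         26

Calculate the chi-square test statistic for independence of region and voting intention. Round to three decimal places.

Row totals: 63, 30, 69, 87. Column totals: 106, 71, 72. Grand total N = 249.
Expected counts (row total × column total / N):
  District 1, Support: 63×106/249 = 26.8193
  District 1, Oppose: 63×71/249 = 17.9639
  District 1, Undecided: 63×72/249 = 18.2169
  District 2, Support: 30×106/249 = 12.7711
  District 2, Oppose: 30×71/249 = 8.5542
  District 2, Undecided: 30×72/249 = 8.6747
  District 3, Support: 69×106/249 = 29.3735
  District 3, Oppose: 69×71/249 = 19.6747
  District 3, Undecided: 69×72/249 = 19.9518
  District 4, Support: 87×106/249 = 37.0361
  District 4, Oppose: 87×71/249 = 24.8072
  District 4, Undecided: 87×72/249 = 25.1566
Contributions (O − E)²/E:
  (22 − 26.8193)²/26.8193 = 0.8660
  (26 − 17.9639)²/17.9639 = 3.5949
  (15 − 18.2169)²/18.2169 = 0.5681
  (6 − 12.7711)²/12.7711 = 3.5900
  (11 − 8.5542)²/8.5542 = 0.6993
  (13 − 8.6747)²/8.6747 = 2.1566
  (43 − 29.3735)²/29.3735 = 6.3214
  (8 − 19.6747)²/19.6747 = 6.9276
  (18 − 19.9518)²/19.9518 = 0.1909
  (35 − 37.0361)²/37.0361 = 0.1119
  (26 − 24.8072)²/24.8072 = 0.0574
  (26 − 25.1566)²/25.1566 = 0.0283
χ² = 0.8660 + 3.5949 + 0.5681 + 3.5900 + 0.6993 + 2.1566 + 6.3214 + 6.9276 + 0.1909 + 0.1119 + 0.0574 + 0.0283 = 25.112

25.112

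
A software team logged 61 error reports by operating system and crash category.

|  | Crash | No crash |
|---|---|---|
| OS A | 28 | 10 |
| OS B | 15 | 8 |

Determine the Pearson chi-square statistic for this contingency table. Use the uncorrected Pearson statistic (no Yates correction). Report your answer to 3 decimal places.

0.494

Row totals: 38, 23. Column totals: 43, 18. Grand total N = 61.
Expected counts (row total × column total / N):
  OS A, Crash: 38×43/61 = 26.7869
  OS A, No crash: 38×18/61 = 11.2131
  OS B, Crash: 23×43/61 = 16.2131
  OS B, No crash: 23×18/61 = 6.7869
Contributions (O − E)²/E:
  (28 − 26.7869)²/26.7869 = 0.0549
  (10 − 11.2131)²/11.2131 = 0.1312
  (15 − 16.2131)²/16.2131 = 0.0908
  (8 − 6.7869)²/6.7869 = 0.2168
χ² = 0.0549 + 0.1312 + 0.0908 + 0.2168 = 0.494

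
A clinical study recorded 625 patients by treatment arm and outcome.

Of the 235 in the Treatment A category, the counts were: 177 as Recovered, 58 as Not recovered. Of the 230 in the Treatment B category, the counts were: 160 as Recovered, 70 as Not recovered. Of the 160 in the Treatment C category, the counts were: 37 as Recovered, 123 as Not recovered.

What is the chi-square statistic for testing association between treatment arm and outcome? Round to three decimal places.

122.230

Row totals: 235, 230, 160. Column totals: 374, 251. Grand total N = 625.
Expected counts (row total × column total / N):
  Treatment A, Recovered: 235×374/625 = 140.6240
  Treatment A, Not recovered: 235×251/625 = 94.3760
  Treatment B, Recovered: 230×374/625 = 137.6320
  Treatment B, Not recovered: 230×251/625 = 92.3680
  Treatment C, Recovered: 160×374/625 = 95.7440
  Treatment C, Not recovered: 160×251/625 = 64.2560
Contributions (O − E)²/E:
  (177 − 140.6240)²/140.6240 = 9.4096
  (58 − 94.3760)²/94.3760 = 14.0207
  (160 − 137.6320)²/137.6320 = 3.6353
  (70 − 92.3680)²/92.3680 = 5.4167
  (37 − 95.7440)²/95.7440 = 36.0425
  (123 − 64.2560)²/64.2560 = 53.7048
χ² = 9.4096 + 14.0207 + 3.6353 + 5.4167 + 36.0425 + 53.7048 = 122.230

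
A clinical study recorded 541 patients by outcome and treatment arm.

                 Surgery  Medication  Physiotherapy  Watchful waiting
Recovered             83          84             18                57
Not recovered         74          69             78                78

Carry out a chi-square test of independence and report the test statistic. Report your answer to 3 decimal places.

Row totals: 242, 299. Column totals: 157, 153, 96, 135. Grand total N = 541.
Expected counts (row total × column total / N):
  Recovered, Surgery: 242×157/541 = 70.2292
  Recovered, Medication: 242×153/541 = 68.4399
  Recovered, Physiotherapy: 242×96/541 = 42.9427
  Recovered, Watchful waiting: 242×135/541 = 60.3882
  Not recovered, Surgery: 299×157/541 = 86.7708
  Not recovered, Medication: 299×153/541 = 84.5601
  Not recovered, Physiotherapy: 299×96/541 = 53.0573
  Not recovered, Watchful waiting: 299×135/541 = 74.6118
Contributions (O − E)²/E:
  (83 − 70.2292)²/70.2292 = 2.3223
  (84 − 68.4399)²/68.4399 = 3.5377
  (18 − 42.9427)²/42.9427 = 14.4876
  (57 − 60.3882)²/60.3882 = 0.1901
  (74 − 86.7708)²/86.7708 = 1.8796
  (69 − 84.5601)²/84.5601 = 2.8633
  (78 − 53.0573)²/53.0573 = 11.7258
  (78 − 74.6118)²/74.6118 = 0.1539
χ² = 2.3223 + 3.5377 + 14.4876 + 0.1901 + 1.8796 + 2.8633 + 11.7258 + 0.1539 = 37.160

37.160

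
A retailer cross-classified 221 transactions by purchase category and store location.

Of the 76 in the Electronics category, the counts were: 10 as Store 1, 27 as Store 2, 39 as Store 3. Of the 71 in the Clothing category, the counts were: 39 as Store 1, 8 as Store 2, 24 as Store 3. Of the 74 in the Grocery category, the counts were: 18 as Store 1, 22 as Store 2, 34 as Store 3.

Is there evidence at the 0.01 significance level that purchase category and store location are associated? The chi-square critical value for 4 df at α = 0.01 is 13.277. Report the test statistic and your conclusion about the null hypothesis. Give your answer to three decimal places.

Row totals: 76, 71, 74. Column totals: 67, 57, 97. Grand total N = 221.
Expected counts (row total × column total / N):
  Electronics, Store 1: 76×67/221 = 23.0407
  Electronics, Store 2: 76×57/221 = 19.6018
  Electronics, Store 3: 76×97/221 = 33.3575
  Clothing, Store 1: 71×67/221 = 21.5249
  Clothing, Store 2: 71×57/221 = 18.3122
  Clothing, Store 3: 71×97/221 = 31.1629
  Grocery, Store 1: 74×67/221 = 22.4344
  Grocery, Store 2: 74×57/221 = 19.0860
  Grocery, Store 3: 74×97/221 = 32.4796
Contributions (O − E)²/E:
  (10 − 23.0407)²/23.0407 = 7.3808
  (27 − 19.6018)²/19.6018 = 2.7923
  (39 − 33.3575)²/33.3575 = 0.9544
  (39 − 21.5249)²/21.5249 = 14.1872
  (8 − 18.3122)²/18.3122 = 5.8071
  (24 − 31.1629)²/31.1629 = 1.6464
  (18 − 22.4344)²/22.4344 = 0.8765
  (22 − 19.0860)²/19.0860 = 0.4449
  (34 − 32.4796)²/32.4796 = 0.0712
χ² = 7.3808 + 2.7923 + 0.9544 + 14.1872 + 5.8071 + 1.6464 + 0.8765 + 0.4449 + 0.0712 = 34.161
df = (3−1)(3−1) = 4. Since 34.161 > 13.277, reject the null hypothesis of independence at α = 0.01.

34.161; reject H₀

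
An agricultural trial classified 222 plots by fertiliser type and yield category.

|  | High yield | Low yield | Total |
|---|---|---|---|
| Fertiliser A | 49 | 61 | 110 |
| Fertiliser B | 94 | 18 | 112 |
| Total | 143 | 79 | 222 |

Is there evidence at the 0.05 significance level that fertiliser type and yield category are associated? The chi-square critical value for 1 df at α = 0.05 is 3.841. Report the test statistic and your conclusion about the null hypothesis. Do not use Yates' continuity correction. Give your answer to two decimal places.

Grand total N = 222.
Expected counts (row total × column total / N):
  Fertiliser A, High yield: 110×143/222 = 70.856
  Fertiliser A, Low yield: 110×79/222 = 39.144
  Fertiliser B, High yield: 112×143/222 = 72.144
  Fertiliser B, Low yield: 112×79/222 = 39.856
Contributions (O − E)²/E:
  (49 − 70.856)²/70.856 = 6.7416
  (61 − 39.144)²/39.144 = 12.2033
  (94 − 72.144)²/72.144 = 6.6213
  (18 − 39.856)²/39.856 = 11.9853
χ² = 6.7416 + 12.2033 + 6.6213 + 11.9853 = 37.55
df = (2−1)(2−1) = 1. Since 37.55 > 3.841, reject the null hypothesis of independence at α = 0.05.

37.55; reject H₀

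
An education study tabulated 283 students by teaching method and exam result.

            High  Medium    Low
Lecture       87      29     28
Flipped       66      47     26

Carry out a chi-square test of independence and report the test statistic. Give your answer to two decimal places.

7.13

Row totals: 144, 139. Column totals: 153, 76, 54. Grand total N = 283.
Expected counts (row total × column total / N):
  Lecture, High: 144×153/283 = 77.8516
  Lecture, Medium: 144×76/283 = 38.6714
  Lecture, Low: 144×54/283 = 27.4770
  Flipped, High: 139×153/283 = 75.1484
  Flipped, Medium: 139×76/283 = 37.3286
  Flipped, Low: 139×54/283 = 26.5230
Contributions (O − E)²/E:
  (87 − 77.8516)²/77.8516 = 1.0750
  (29 − 38.6714)²/38.6714 = 2.4187
  (28 − 27.4770)²/27.4770 = 0.0100
  (66 − 75.1484)²/75.1484 = 1.1137
  (47 − 37.3286)²/37.3286 = 2.5057
  (26 − 26.5230)²/26.5230 = 0.0103
χ² = 1.0750 + 2.4187 + 0.0100 + 1.1137 + 2.5057 + 0.0103 = 7.13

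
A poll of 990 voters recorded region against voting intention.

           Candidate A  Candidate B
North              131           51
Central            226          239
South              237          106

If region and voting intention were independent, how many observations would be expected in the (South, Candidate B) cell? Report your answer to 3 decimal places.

137.200

Row total (South) = 343; column total (Candidate B) = 396; grand total N = 990.
Expected count = (row total × column total) / N = 343 × 396 / 990 = 137.200.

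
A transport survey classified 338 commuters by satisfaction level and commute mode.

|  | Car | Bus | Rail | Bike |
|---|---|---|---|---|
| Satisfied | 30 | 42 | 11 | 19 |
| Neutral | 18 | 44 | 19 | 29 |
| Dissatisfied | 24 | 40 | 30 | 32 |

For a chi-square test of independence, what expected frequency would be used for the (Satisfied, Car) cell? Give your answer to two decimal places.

21.73

Row total (Satisfied) = 102; column total (Car) = 72; grand total N = 338.
Expected count = (row total × column total) / N = 102 × 72 / 338 = 21.73.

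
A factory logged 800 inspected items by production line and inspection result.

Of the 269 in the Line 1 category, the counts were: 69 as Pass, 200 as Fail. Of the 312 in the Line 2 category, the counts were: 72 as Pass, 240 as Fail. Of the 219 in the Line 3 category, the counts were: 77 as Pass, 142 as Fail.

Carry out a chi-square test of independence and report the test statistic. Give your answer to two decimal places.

Row totals: 269, 312, 219. Column totals: 218, 582. Grand total N = 800.
Expected counts (row total × column total / N):
  Line 1, Pass: 269×218/800 = 73.302
  Line 1, Fail: 269×582/800 = 195.697
  Line 2, Pass: 312×218/800 = 85.020
  Line 2, Fail: 312×582/800 = 226.980
  Line 3, Pass: 219×218/800 = 59.678
  Line 3, Fail: 219×582/800 = 159.322
Contributions (O − E)²/E:
  (69 − 73.302)²/73.302 = 0.2525
  (200 − 195.697)²/195.697 = 0.0946
  (72 − 85.020)²/85.020 = 1.9939
  (240 − 226.980)²/226.980 = 0.7469
  (77 − 59.678)²/59.678 = 5.0278
  (142 − 159.322)²/159.322 = 1.8833
χ² = 0.2525 + 0.0946 + 1.9939 + 0.7469 + 5.0278 + 1.8833 = 10.00

10.00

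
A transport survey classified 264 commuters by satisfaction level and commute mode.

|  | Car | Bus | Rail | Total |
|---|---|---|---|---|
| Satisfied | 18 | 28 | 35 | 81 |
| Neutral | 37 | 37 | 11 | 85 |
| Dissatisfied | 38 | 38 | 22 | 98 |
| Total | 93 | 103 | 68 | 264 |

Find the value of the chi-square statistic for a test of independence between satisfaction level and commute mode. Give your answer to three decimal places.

Grand total N = 264.
Expected counts (row total × column total / N):
  Satisfied, Car: 81×93/264 = 28.5341
  Satisfied, Bus: 81×103/264 = 31.6023
  Satisfied, Rail: 81×68/264 = 20.8636
  Neutral, Car: 85×93/264 = 29.9432
  Neutral, Bus: 85×103/264 = 33.1629
  Neutral, Rail: 85×68/264 = 21.8939
  Dissatisfied, Car: 98×93/264 = 34.5227
  Dissatisfied, Bus: 98×103/264 = 38.2348
  Dissatisfied, Rail: 98×68/264 = 25.2424
Contributions (O − E)²/E:
  (18 − 28.5341)²/28.5341 = 3.8889
  (28 − 31.6023)²/31.6023 = 0.4106
  (35 − 20.8636)²/20.8636 = 9.5783
  (37 − 29.9432)²/29.9432 = 1.6631
  (37 − 33.1629)²/33.1629 = 0.4440
  (11 − 21.8939)²/21.8939 = 5.4206
  (38 − 34.5227)²/34.5227 = 0.3503
  (38 − 38.2348)²/38.2348 = 0.0014
  (22 − 25.2424)²/25.2424 = 0.4165
χ² = 3.8889 + 0.4106 + 9.5783 + 1.6631 + 0.4440 + 5.4206 + 0.3503 + 0.0014 + 0.4165 = 22.174

22.174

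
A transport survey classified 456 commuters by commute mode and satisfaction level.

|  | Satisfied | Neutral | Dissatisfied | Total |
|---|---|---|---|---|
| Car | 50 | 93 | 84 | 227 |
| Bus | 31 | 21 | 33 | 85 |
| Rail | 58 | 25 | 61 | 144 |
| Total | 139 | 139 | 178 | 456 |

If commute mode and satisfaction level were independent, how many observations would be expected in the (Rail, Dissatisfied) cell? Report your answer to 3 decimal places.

56.211

Row total (Rail) = 144; column total (Dissatisfied) = 178; grand total N = 456.
Expected count = (row total × column total) / N = 144 × 178 / 456 = 56.211.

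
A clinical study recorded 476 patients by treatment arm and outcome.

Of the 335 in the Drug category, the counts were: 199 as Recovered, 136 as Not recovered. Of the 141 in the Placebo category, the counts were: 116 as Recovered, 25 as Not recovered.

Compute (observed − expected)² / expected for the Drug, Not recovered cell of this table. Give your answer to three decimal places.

4.544

Row total (Drug) = 335; column total (Not recovered) = 161; N = 476.
Expected count E = 335 × 161 / 476 = 113.3088.
Contribution = (O − E)²/E = (136 − 113.3088)² / 113.3088 = 4.544.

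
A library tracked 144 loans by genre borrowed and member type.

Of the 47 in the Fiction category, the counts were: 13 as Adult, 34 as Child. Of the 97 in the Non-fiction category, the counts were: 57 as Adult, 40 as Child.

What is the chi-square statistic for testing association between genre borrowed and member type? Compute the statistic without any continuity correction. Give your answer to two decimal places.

12.26

Row totals: 47, 97. Column totals: 70, 74. Grand total N = 144.
Expected counts (row total × column total / N):
  Fiction, Adult: 47×70/144 = 22.847
  Fiction, Child: 47×74/144 = 24.153
  Non-fiction, Adult: 97×70/144 = 47.153
  Non-fiction, Child: 97×74/144 = 49.847
Contributions (O − E)²/E:
  (13 − 22.847)²/22.847 = 4.2440
  (34 − 24.153)²/24.153 = 4.0145
  (57 − 47.153)²/47.153 = 2.0564
  (40 − 49.847)²/49.847 = 1.9452
χ² = 4.2440 + 4.0145 + 2.0564 + 1.9452 = 12.26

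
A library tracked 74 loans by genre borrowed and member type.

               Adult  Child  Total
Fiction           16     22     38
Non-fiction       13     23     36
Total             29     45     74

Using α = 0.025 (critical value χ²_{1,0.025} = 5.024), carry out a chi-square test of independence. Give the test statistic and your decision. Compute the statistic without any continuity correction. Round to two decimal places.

Grand total N = 74.
Expected counts (row total × column total / N):
  Fiction, Adult: 38×29/74 = 14.892
  Fiction, Child: 38×45/74 = 23.108
  Non-fiction, Adult: 36×29/74 = 14.108
  Non-fiction, Child: 36×45/74 = 21.892
Contributions (O − E)²/E:
  (16 − 14.892)²/14.892 = 0.0824
  (22 − 23.108)²/23.108 = 0.0531
  (13 − 14.108)²/14.108 = 0.0870
  (23 − 21.892)²/21.892 = 0.0561
χ² = 0.0824 + 0.0531 + 0.0870 + 0.0561 = 0.28
df = (2−1)(2−1) = 1. Since 0.28 < 5.024, fail to reject the null hypothesis of independence at α = 0.025.

0.28; fail to reject H₀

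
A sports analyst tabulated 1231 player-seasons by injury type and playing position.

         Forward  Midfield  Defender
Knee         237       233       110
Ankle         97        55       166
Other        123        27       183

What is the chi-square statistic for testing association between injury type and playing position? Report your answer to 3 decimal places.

Row totals: 580, 318, 333. Column totals: 457, 315, 459. Grand total N = 1231.
Expected counts (row total × column total / N):
  Knee, Forward: 580×457/1231 = 215.3209
  Knee, Midfield: 580×315/1231 = 148.4159
  Knee, Defender: 580×459/1231 = 216.2632
  Ankle, Forward: 318×457/1231 = 118.0552
  Ankle, Midfield: 318×315/1231 = 81.3729
  Ankle, Defender: 318×459/1231 = 118.5719
  Other, Forward: 333×457/1231 = 123.6239
  Other, Midfield: 333×315/1231 = 85.2112
  Other, Defender: 333×459/1231 = 124.1649
Contributions (O − E)²/E:
  (237 − 215.3209)²/215.3209 = 2.1827
  (233 − 148.4159)²/148.4159 = 48.2055
  (110 − 216.2632)²/216.2632 = 52.2135
  (97 − 118.0552)²/118.0552 = 3.7552
  (55 − 81.3729)²/81.3729 = 8.5474
  (166 − 118.5719)²/118.5719 = 18.9710
  (123 − 123.6239)²/123.6239 = 0.0031
  (27 − 85.2112)²/85.2112 = 39.7664
  (183 − 124.1649)²/124.1649 = 27.8788
χ² = 2.1827 + 48.2055 + 52.2135 + 3.7552 + 8.5474 + 18.9710 + 0.0031 + 39.7664 + 27.8788 = 201.524

201.524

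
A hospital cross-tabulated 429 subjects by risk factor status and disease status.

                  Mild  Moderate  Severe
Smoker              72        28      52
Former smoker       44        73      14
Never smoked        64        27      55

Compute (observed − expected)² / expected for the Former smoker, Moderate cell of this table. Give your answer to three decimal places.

29.426

Row total (Former smoker) = 131; column total (Moderate) = 128; N = 429.
Expected count E = 131 × 128 / 429 = 39.0862.
Contribution = (O − E)²/E = (73 − 39.0862)² / 39.0862 = 29.426.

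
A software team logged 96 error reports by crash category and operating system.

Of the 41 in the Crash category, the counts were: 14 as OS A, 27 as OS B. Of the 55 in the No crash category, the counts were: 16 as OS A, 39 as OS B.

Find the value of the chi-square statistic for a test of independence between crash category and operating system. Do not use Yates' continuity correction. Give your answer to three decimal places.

Row totals: 41, 55. Column totals: 30, 66. Grand total N = 96.
Expected counts (row total × column total / N):
  Crash, OS A: 41×30/96 = 12.8125
  Crash, OS B: 41×66/96 = 28.1875
  No crash, OS A: 55×30/96 = 17.1875
  No crash, OS B: 55×66/96 = 37.8125
Contributions (O − E)²/E:
  (14 − 12.8125)²/12.8125 = 0.1101
  (27 − 28.1875)²/28.1875 = 0.0500
  (16 − 17.1875)²/17.1875 = 0.0820
  (39 − 37.8125)²/37.8125 = 0.0373
χ² = 0.1101 + 0.0500 + 0.0820 + 0.0373 = 0.279

0.279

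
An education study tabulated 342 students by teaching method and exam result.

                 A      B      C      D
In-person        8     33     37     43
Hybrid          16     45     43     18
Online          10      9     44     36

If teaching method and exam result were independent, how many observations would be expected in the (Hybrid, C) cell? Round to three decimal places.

Row total (Hybrid) = 122; column total (C) = 124; grand total N = 342.
Expected count = (row total × column total) / N = 122 × 124 / 342 = 44.234.

44.234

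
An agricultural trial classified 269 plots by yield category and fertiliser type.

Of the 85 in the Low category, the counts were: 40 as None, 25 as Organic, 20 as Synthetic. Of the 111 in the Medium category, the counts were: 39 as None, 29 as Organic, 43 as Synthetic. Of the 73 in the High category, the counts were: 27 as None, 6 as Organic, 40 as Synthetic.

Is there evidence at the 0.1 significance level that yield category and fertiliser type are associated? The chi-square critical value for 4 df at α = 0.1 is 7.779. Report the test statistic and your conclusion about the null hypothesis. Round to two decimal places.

21.07; reject H₀

Row totals: 85, 111, 73. Column totals: 106, 60, 103. Grand total N = 269.
Expected counts (row total × column total / N):
  Low, None: 85×106/269 = 33.494
  Low, Organic: 85×60/269 = 18.959
  Low, Synthetic: 85×103/269 = 32.546
  Medium, None: 111×106/269 = 43.740
  Medium, Organic: 111×60/269 = 24.758
  Medium, Synthetic: 111×103/269 = 42.502
  High, None: 73×106/269 = 28.766
  High, Organic: 73×60/269 = 16.283
  High, Synthetic: 73×103/269 = 27.952
Contributions (O − E)²/E:
  (40 − 33.494)²/33.494 = 1.2637
  (25 − 18.959)²/18.959 = 1.9249
  (20 − 32.546)²/32.546 = 4.8363
  (39 − 43.740)²/43.740 = 0.5137
  (29 − 24.758)²/24.758 = 0.7268
  (43 − 42.502)²/42.502 = 0.0058
  (27 − 28.766)²/28.766 = 0.1084
  (6 − 16.283)²/16.283 = 6.4939
  (40 − 27.952)²/27.952 = 5.1930
χ² = 1.2637 + 1.9249 + 4.8363 + 0.5137 + 0.7268 + 0.0058 + 0.1084 + 6.4939 + 5.1930 = 21.07
df = (3−1)(3−1) = 4. Since 21.07 > 7.779, reject the null hypothesis of independence at α = 0.1.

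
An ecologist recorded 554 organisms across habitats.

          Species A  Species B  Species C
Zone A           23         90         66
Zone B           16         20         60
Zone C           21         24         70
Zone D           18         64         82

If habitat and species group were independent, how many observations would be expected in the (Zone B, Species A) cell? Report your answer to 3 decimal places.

Row total (Zone B) = 96; column total (Species A) = 78; grand total N = 554.
Expected count = (row total × column total) / N = 96 × 78 / 554 = 13.516.

13.516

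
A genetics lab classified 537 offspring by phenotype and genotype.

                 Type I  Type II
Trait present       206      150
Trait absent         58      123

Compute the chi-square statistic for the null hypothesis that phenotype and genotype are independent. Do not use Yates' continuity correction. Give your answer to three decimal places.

32.010

Row totals: 356, 181. Column totals: 264, 273. Grand total N = 537.
Expected counts (row total × column total / N):
  Trait present, Type I: 356×264/537 = 175.0168
  Trait present, Type II: 356×273/537 = 180.9832
  Trait absent, Type I: 181×264/537 = 88.9832
  Trait absent, Type II: 181×273/537 = 92.0168
Contributions (O − E)²/E:
  (206 − 175.0168)²/175.0168 = 5.4850
  (150 − 180.9832)²/180.9832 = 5.3041
  (58 − 88.9832)²/88.9832 = 10.7881
  (123 − 92.0168)²/92.0168 = 10.4324
χ² = 5.4850 + 5.3041 + 10.7881 + 10.4324 = 32.010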